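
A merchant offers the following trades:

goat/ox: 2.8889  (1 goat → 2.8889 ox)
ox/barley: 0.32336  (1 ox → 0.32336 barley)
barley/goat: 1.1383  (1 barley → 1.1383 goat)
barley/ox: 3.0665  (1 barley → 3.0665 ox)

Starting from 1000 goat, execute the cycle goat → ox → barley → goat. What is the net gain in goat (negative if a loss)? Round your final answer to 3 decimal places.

1000 goat × 2.8889 = 2888.9 ox
2888.9 ox × 0.32336 = 934.154704 barley
934.154704 barley × 1.1383 = 1063.3482995632 goat
Net change: 1063.3482995632 − 1000 = 63.3482995632 goat

63.348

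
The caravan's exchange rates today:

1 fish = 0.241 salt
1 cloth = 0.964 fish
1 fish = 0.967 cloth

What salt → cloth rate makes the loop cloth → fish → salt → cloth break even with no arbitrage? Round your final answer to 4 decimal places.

4.3043

Known legs of the cycle: 0.964 × 0.241 = 0.232324
For no arbitrage the full-cycle product must be 1, so the missing rate is 1 / 0.232324 ≈ 4.304334.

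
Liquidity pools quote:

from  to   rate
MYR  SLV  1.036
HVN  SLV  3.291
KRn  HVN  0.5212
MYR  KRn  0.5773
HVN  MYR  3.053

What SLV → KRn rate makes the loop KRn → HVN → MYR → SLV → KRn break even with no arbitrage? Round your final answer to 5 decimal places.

Known legs of the cycle: 0.5212 × 3.053 × 1.036 = 1.6485076496
For no arbitrage the full-cycle product must be 1, so the missing rate is 1 / 1.6485076496 ≈ 0.6066093.

0.60661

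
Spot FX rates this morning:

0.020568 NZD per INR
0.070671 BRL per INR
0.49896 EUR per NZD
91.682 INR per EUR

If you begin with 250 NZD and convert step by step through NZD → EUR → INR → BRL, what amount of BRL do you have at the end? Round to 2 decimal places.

808.22

250 NZD × 0.49896 = 124.74 EUR
124.74 EUR × 91.682 = 11436.41268 INR
11436.41268 INR × 0.070671 = 808.22272050828 BRL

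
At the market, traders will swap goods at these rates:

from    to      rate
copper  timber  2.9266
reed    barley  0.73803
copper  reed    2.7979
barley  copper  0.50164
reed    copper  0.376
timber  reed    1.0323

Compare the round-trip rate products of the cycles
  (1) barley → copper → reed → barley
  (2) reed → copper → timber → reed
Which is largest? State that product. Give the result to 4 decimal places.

(1) 0.50164 × 2.7979 × 0.73803 = 1.03585
(2) 0.376 × 2.9266 × 1.0323 = 1.13594
Highest is cycle (2) at 1.1359 (>1, arbitrage).

1.1359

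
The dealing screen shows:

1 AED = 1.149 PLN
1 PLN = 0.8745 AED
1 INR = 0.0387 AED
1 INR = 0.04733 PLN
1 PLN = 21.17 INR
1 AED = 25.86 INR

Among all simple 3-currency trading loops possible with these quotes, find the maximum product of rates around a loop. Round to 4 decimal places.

INR→PLN→AED→INR: 0.04733 × 0.8745 × 25.86 = 1.07035
INR→AED→PLN→INR: 0.0387 × 1.149 × 21.17 = 0.94135
Maximum is INR→PLN→AED→INR at 1.0703; arbitrage exists.

1.0703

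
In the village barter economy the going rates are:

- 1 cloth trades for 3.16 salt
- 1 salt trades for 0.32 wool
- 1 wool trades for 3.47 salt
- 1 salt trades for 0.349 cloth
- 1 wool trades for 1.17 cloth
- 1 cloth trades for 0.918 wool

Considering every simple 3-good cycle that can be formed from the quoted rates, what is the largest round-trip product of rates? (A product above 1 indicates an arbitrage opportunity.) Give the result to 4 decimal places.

salt→wool→cloth→salt: 0.32 × 1.17 × 3.16 = 1.18310
salt→cloth→wool→salt: 0.349 × 0.918 × 3.47 = 1.11173
Maximum is salt→wool→cloth→salt at 1.1831; arbitrage exists.

1.1831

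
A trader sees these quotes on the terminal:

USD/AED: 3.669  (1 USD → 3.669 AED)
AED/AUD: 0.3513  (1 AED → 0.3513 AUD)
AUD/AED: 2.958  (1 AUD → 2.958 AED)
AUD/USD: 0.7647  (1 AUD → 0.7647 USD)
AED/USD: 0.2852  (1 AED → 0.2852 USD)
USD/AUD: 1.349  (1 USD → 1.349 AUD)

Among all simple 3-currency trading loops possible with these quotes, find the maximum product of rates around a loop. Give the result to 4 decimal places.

AUD→AED→USD→AUD: 2.958 × 0.2852 × 1.349 = 1.13805
AUD→USD→AED→AUD: 0.7647 × 3.669 × 0.3513 = 0.98564
Maximum is AUD→AED→USD→AUD at 1.1380; arbitrage exists.

1.1380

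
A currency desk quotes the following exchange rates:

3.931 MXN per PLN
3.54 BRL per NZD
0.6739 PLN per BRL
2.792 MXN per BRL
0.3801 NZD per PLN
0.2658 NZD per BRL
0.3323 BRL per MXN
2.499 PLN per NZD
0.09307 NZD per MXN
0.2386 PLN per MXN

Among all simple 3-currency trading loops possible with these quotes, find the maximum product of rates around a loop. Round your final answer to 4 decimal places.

BRL→MXN→NZD→BRL: 2.792 × 0.09307 × 3.54 = 0.91987
NZD→PLN→MXN→NZD: 2.499 × 3.931 × 0.09307 = 0.91428
BRL→PLN→NZD→BRL: 0.6739 × 0.3801 × 3.54 = 0.90677
BRL→PLN→MXN→BRL: 0.6739 × 3.931 × 0.3323 = 0.88030
Maximum is BRL→MXN→NZD→BRL at 0.9199; no arbitrage — every cycle loses value.

0.9199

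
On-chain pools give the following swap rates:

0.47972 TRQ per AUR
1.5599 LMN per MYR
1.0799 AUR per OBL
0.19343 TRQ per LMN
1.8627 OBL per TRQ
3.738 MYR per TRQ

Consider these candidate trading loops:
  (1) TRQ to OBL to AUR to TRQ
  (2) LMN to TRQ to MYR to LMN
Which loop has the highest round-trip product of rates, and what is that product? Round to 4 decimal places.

(1) 1.8627 × 1.0799 × 0.47972 = 0.96497
(2) 0.19343 × 3.738 × 1.5599 = 1.12787
Highest is cycle (2) at 1.1279 (>1, arbitrage).

1.1279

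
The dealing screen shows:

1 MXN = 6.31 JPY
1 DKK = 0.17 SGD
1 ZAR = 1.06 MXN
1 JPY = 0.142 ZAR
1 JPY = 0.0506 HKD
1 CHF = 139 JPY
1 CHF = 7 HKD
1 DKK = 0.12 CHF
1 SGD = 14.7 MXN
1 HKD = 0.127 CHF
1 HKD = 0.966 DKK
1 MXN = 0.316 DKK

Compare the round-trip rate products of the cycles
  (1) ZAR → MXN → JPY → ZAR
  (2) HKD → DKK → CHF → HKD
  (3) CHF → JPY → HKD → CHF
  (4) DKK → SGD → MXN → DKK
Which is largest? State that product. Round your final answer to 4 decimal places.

(1) 1.06 × 6.31 × 0.142 = 0.94978
(2) 0.966 × 0.12 × 7 = 0.81144
(3) 139 × 0.0506 × 0.127 = 0.89324
(4) 0.17 × 14.7 × 0.316 = 0.78968
Highest is cycle (1) at 0.9498 (≤1, no arbitrage).

0.9498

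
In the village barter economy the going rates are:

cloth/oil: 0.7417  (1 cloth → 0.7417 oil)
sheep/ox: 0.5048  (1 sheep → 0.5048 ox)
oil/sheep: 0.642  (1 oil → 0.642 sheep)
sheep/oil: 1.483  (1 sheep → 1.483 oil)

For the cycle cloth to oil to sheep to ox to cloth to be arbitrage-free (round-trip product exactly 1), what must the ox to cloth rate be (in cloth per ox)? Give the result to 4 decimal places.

Known legs of the cycle: 0.7417 × 0.642 × 0.5048 = 0.24037132272
For no arbitrage the full-cycle product must be 1, so the missing rate is 1 / 0.24037132272 ≈ 4.160230.

4.1602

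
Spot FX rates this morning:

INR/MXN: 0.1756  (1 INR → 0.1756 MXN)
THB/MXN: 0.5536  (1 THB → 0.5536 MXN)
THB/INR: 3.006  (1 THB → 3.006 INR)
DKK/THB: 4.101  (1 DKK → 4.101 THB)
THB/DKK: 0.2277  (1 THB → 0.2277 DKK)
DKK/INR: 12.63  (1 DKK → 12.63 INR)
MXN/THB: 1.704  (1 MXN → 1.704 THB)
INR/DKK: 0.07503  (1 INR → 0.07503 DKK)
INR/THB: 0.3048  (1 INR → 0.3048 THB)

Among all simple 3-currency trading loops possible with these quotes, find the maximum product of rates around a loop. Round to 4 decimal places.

0.9249

INR→DKK→THB→INR: 0.07503 × 4.101 × 3.006 = 0.92494
INR→MXN→THB→INR: 0.1756 × 1.704 × 3.006 = 0.89946
INR→THB→DKK→INR: 0.3048 × 0.2277 × 12.63 = 0.87656
Maximum is INR→DKK→THB→INR at 0.9249; no arbitrage — every cycle loses value.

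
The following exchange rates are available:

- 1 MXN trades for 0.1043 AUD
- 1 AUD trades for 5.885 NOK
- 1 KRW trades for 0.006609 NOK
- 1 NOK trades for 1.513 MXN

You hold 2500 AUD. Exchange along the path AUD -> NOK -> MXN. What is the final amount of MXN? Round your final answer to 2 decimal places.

2500 AUD × 5.885 = 14712.5 NOK
14712.5 NOK × 1.513 = 22260.0125 MXN

22260.01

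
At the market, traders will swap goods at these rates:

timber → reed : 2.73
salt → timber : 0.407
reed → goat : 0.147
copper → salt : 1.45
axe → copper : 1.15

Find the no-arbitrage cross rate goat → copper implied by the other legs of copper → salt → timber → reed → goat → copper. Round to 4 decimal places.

4.2224

Known legs of the cycle: 1.45 × 0.407 × 2.73 × 0.147 = 0.2368330965
For no arbitrage the full-cycle product must be 1, so the missing rate is 1 / 0.2368330965 ≈ 4.222383.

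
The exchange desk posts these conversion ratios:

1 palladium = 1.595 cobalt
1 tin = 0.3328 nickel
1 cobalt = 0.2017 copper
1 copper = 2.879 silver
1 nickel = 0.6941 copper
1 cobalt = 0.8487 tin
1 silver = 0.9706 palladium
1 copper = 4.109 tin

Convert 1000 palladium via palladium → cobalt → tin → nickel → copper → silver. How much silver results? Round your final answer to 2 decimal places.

1000 palladium × 1.595 = 1595 cobalt
1595 cobalt × 0.8487 = 1353.6765 tin
1353.6765 tin × 0.3328 = 450.5035392 nickel
450.5035392 nickel × 0.6941 = 312.69450655872 copper
312.69450655872 copper × 2.879 = 900.24748438255488 silver

900.25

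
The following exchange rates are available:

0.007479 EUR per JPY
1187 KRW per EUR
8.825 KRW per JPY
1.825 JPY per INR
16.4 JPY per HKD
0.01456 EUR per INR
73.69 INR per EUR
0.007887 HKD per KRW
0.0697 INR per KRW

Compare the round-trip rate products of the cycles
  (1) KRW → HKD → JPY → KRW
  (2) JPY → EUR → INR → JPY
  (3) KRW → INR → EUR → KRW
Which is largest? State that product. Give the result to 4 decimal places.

1.2046

(1) 0.007887 × 16.4 × 8.825 = 1.14149
(2) 0.007479 × 73.69 × 1.825 = 1.00581
(3) 0.0697 × 0.01456 × 1187 = 1.20461
Highest is cycle (3) at 1.2046 (>1, arbitrage).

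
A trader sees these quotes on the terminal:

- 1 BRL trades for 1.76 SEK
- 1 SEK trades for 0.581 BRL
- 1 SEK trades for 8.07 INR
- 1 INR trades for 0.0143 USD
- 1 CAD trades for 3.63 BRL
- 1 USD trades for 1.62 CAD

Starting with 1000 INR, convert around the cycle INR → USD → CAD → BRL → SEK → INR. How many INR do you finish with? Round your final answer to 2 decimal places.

1000 INR × 0.0143 = 14.3 USD
14.3 USD × 1.62 = 23.166 CAD
23.166 CAD × 3.63 = 84.09258 BRL
84.09258 BRL × 1.76 = 148.0029408 SEK
148.0029408 SEK × 8.07 = 1194.383732256 INR

1194.38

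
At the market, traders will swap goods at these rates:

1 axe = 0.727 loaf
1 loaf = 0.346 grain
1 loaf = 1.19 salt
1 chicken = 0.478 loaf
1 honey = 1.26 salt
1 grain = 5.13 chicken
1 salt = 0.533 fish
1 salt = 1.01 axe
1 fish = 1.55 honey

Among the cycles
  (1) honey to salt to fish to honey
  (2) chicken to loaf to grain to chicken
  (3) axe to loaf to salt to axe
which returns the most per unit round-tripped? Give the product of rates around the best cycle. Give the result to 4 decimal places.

(1) 1.26 × 0.533 × 1.55 = 1.04095
(2) 0.478 × 0.346 × 5.13 = 0.84844
(3) 0.727 × 1.19 × 1.01 = 0.87378
Highest is cycle (1) at 1.0409 (>1, arbitrage).

1.0409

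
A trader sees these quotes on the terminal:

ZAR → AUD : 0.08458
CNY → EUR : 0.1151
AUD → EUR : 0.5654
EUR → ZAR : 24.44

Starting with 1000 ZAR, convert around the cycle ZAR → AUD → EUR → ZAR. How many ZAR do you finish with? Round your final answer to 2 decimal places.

1000 ZAR × 0.08458 = 84.58 AUD
84.58 AUD × 0.5654 = 47.821532 EUR
47.821532 EUR × 24.44 = 1168.75824208 ZAR

1168.76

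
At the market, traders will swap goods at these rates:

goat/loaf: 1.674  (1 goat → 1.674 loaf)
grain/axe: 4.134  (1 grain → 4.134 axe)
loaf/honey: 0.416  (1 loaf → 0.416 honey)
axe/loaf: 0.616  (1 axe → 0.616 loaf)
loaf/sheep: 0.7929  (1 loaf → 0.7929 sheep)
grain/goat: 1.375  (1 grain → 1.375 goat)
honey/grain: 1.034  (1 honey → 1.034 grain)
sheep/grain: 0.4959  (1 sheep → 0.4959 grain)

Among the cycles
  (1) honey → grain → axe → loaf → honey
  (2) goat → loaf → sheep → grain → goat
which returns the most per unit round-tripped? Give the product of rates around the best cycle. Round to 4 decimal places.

1.0954

(1) 1.034 × 4.134 × 0.616 × 0.416 = 1.09538
(2) 1.674 × 0.7929 × 0.4959 × 1.375 = 0.90505
Highest is cycle (1) at 1.0954 (>1, arbitrage).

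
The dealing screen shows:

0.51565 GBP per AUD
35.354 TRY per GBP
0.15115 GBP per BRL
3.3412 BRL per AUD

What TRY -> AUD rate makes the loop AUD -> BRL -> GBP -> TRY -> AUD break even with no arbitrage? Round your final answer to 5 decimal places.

0.05601

Known legs of the cycle: 3.3412 × 0.15115 × 35.354 = 17.85456122252
For no arbitrage the full-cycle product must be 1, so the missing rate is 1 / 17.85456122252 ≈ 0.0560081.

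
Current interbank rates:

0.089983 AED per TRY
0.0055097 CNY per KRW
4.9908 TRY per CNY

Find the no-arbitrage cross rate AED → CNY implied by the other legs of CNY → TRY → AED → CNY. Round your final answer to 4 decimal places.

Known legs of the cycle: 4.9908 × 0.089983 = 0.4490871564
For no arbitrage the full-cycle product must be 1, so the missing rate is 1 / 0.4490871564 ≈ 2.226739.

2.2267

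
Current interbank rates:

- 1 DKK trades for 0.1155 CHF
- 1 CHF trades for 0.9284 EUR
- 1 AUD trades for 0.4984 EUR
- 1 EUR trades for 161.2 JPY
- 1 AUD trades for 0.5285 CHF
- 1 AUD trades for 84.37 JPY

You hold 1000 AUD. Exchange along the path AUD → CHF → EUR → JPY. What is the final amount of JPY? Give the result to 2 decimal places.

79094.30

1000 AUD × 0.5285 = 528.5 CHF
528.5 CHF × 0.9284 = 490.6594 EUR
490.6594 EUR × 161.2 = 79094.29528 JPY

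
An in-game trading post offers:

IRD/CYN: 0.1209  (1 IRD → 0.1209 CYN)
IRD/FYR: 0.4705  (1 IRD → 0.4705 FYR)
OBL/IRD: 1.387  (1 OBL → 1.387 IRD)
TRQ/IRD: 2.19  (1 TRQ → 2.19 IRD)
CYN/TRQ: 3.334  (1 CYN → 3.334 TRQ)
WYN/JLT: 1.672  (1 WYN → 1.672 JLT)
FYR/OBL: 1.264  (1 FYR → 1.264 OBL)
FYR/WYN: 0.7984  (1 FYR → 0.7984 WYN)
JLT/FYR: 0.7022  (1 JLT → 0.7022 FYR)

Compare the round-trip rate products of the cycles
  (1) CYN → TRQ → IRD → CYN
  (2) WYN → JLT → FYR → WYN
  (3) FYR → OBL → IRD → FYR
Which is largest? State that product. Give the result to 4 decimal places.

0.9374

(1) 3.334 × 2.19 × 0.1209 = 0.88275
(2) 1.672 × 0.7022 × 0.7984 = 0.93738
(3) 1.264 × 1.387 × 0.4705 = 0.82487
Highest is cycle (2) at 0.9374 (≤1, no arbitrage).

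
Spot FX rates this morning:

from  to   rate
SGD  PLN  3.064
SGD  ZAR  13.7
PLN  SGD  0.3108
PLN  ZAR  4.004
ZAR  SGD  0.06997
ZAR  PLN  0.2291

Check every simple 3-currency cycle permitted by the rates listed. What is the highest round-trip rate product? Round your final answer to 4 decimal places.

ZAR→PLN→SGD→ZAR: 0.2291 × 0.3108 × 13.7 = 0.97550
ZAR→SGD→PLN→ZAR: 0.06997 × 3.064 × 4.004 = 0.85841
Maximum is ZAR→PLN→SGD→ZAR at 0.9755; no arbitrage — every cycle loses value.

0.9755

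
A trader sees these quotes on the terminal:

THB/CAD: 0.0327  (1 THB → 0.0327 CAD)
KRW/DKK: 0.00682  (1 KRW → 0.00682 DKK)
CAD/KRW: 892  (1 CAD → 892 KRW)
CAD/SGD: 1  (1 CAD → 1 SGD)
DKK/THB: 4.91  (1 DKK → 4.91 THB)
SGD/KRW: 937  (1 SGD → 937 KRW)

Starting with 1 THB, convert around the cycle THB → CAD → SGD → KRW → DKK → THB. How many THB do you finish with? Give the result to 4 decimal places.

1.0260

1 THB × 0.0327 = 0.0327 CAD
0.0327 CAD × 1 = 0.0327 SGD
0.0327 SGD × 937 = 30.6399 KRW
30.6399 KRW × 0.00682 = 0.208964118 DKK
0.208964118 DKK × 4.91 = 1.02601381938 THB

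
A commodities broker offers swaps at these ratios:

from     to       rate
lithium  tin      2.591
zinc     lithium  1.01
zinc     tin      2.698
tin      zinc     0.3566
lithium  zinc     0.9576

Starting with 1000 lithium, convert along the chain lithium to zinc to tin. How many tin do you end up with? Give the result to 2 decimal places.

2583.60

1000 lithium × 0.9576 = 957.6 zinc
957.6 zinc × 2.698 = 2583.6048 tin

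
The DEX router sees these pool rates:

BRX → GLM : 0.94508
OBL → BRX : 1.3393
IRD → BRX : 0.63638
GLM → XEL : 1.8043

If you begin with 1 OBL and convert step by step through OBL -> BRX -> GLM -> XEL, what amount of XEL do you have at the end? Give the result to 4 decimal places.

2.2838

1 OBL × 1.3393 = 1.3393 BRX
1.3393 BRX × 0.94508 = 1.265745644 GLM
1.265745644 GLM × 1.8043 = 2.2837848654692 XEL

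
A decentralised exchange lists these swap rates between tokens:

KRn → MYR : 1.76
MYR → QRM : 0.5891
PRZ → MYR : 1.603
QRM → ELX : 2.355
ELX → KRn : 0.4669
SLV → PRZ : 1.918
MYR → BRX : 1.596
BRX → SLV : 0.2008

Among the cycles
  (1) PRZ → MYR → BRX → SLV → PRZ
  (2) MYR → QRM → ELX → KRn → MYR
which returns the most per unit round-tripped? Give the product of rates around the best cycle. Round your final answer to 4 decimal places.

1.1400

(1) 1.603 × 1.596 × 0.2008 × 1.918 = 0.98532
(2) 0.5891 × 2.355 × 0.4669 × 1.76 = 1.14003
Highest is cycle (2) at 1.1400 (>1, arbitrage).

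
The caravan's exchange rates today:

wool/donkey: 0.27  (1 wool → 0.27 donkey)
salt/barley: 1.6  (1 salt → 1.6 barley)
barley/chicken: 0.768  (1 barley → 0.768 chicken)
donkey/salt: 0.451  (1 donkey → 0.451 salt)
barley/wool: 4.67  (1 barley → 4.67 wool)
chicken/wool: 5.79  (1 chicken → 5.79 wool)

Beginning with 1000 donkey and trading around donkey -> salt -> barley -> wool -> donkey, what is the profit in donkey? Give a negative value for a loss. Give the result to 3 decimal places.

1000 donkey × 0.451 = 451 salt
451 salt × 1.6 = 721.6 barley
721.6 barley × 4.67 = 3369.872 wool
3369.872 wool × 0.27 = 909.86544 donkey
Net change: 909.86544 − 1000 = -90.13456 donkey

-90.135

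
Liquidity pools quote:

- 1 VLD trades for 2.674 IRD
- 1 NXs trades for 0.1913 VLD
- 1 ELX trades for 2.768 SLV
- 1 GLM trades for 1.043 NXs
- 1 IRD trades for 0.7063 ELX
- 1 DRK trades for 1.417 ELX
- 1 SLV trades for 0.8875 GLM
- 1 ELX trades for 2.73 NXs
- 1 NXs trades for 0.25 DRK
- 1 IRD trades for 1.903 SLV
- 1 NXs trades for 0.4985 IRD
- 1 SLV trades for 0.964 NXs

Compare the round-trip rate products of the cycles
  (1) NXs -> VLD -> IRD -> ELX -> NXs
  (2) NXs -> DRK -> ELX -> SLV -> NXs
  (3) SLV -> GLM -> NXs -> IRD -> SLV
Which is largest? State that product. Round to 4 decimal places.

(1) 0.1913 × 2.674 × 0.7063 × 2.73 = 0.98634
(2) 0.25 × 1.417 × 2.768 × 0.964 = 0.94526
(3) 0.8875 × 1.043 × 0.4985 × 1.903 = 0.87813
Highest is cycle (1) at 0.9863 (≤1, no arbitrage).

0.9863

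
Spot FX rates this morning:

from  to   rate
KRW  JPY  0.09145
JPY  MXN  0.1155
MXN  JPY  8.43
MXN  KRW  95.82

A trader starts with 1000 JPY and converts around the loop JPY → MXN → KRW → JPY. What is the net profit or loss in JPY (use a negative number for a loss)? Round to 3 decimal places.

12.096

1000 JPY × 0.1155 = 115.5 MXN
115.5 MXN × 95.82 = 11067.21 KRW
11067.21 KRW × 0.09145 = 1012.0963545 JPY
Net change: 1012.0963545 − 1000 = 12.0963545 JPY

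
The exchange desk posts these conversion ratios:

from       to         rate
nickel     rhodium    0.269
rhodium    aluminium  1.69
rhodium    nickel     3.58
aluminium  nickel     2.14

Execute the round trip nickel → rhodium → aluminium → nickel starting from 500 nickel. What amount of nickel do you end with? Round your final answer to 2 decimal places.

500 nickel × 0.269 = 134.5 rhodium
134.5 rhodium × 1.69 = 227.305 aluminium
227.305 aluminium × 2.14 = 486.4327 nickel

486.43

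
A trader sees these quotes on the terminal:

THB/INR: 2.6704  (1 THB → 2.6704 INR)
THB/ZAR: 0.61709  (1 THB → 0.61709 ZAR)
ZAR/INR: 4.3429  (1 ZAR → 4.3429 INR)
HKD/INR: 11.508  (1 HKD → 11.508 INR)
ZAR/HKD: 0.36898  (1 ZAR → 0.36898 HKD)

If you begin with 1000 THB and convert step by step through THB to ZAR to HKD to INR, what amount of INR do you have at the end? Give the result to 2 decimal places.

1000 THB × 0.61709 = 617.09 ZAR
617.09 ZAR × 0.36898 = 227.6938682 HKD
227.6938682 HKD × 11.508 = 2620.3010352456 INR

2620.30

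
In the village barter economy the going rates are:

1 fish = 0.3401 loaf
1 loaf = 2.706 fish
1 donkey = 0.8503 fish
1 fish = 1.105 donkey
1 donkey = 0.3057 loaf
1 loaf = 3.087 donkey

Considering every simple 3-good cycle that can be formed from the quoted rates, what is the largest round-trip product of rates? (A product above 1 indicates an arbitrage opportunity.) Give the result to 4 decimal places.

donkey→loaf→fish→donkey: 0.3057 × 2.706 × 1.105 = 0.91408
donkey→fish→loaf→donkey: 0.8503 × 0.3401 × 3.087 = 0.89272
Maximum is donkey→loaf→fish→donkey at 0.9141; no arbitrage — every cycle loses value.

0.9141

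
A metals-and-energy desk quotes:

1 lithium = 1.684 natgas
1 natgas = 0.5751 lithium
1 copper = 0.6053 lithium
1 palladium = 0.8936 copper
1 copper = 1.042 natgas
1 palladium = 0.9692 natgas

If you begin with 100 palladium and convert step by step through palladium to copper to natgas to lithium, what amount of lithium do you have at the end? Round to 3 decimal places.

100 palladium × 0.8936 = 89.36 copper
89.36 copper × 1.042 = 93.11312 natgas
93.11312 natgas × 0.5751 = 53.549355312 lithium

53.549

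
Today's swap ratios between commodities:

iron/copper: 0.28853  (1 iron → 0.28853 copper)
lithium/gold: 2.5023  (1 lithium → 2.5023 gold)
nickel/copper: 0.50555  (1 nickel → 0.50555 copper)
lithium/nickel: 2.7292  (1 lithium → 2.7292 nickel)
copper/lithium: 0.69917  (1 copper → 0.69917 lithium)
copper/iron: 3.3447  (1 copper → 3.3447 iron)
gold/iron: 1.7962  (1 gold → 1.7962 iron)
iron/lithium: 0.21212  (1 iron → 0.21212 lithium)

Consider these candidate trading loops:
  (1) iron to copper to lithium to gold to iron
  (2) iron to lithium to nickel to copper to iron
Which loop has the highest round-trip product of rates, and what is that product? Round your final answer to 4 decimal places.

(1) 0.28853 × 0.69917 × 2.5023 × 1.7962 = 0.90671
(2) 0.21212 × 2.7292 × 0.50555 × 3.3447 = 0.97890
Highest is cycle (2) at 0.9789 (≤1, no arbitrage).

0.9789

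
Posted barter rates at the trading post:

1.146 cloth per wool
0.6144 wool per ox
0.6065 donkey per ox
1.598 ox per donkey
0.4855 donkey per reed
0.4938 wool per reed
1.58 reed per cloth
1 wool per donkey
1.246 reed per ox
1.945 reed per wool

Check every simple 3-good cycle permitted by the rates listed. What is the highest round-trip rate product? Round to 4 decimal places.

0.9667

donkey→ox→reed→donkey: 1.598 × 1.246 × 0.4855 = 0.96668
donkey→wool→reed→donkey: 1 × 1.945 × 0.4855 = 0.94430
cloth→reed→wool→cloth: 1.58 × 0.4938 × 1.146 = 0.89411
Maximum is donkey→ox→reed→donkey at 0.9667; no arbitrage — every cycle loses value.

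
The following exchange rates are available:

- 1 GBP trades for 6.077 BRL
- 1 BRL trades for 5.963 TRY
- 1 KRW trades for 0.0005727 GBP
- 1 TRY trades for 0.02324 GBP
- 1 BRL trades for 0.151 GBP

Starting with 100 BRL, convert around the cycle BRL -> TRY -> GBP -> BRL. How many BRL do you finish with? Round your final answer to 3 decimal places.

100 BRL × 5.963 = 596.3 TRY
596.3 TRY × 0.02324 = 13.858012 GBP
13.858012 GBP × 6.077 = 84.215138924 BRL

84.215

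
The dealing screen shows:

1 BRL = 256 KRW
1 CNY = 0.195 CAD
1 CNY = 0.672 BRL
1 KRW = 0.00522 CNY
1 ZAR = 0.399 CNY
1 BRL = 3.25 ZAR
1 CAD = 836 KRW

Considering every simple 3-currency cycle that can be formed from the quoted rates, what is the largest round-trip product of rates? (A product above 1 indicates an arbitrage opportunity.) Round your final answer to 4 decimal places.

BRL→KRW→CNY→BRL: 256 × 0.00522 × 0.672 = 0.89801
BRL→ZAR→CNY→BRL: 3.25 × 0.399 × 0.672 = 0.87142
KRW→CNY→CAD→KRW: 0.00522 × 0.195 × 836 = 0.85096
Maximum is BRL→KRW→CNY→BRL at 0.8980; no arbitrage — every cycle loses value.

0.8980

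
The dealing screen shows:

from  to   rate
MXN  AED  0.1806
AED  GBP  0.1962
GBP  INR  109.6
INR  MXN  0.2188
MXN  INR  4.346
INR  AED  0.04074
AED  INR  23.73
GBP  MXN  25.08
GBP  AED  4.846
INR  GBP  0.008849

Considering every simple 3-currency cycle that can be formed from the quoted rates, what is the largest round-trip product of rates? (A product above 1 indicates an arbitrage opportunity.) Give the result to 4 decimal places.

1.0176

AED→INR→GBP→AED: 23.73 × 0.008849 × 4.846 = 1.01760
MXN→INR→GBP→MXN: 4.346 × 0.008849 × 25.08 = 0.96452
MXN→AED→INR→MXN: 0.1806 × 23.73 × 0.2188 = 0.93770
MXN→AED→GBP→MXN: 0.1806 × 0.1962 × 25.08 = 0.88868
AED→GBP→INR→AED: 0.1962 × 109.6 × 0.04074 = 0.87605
Maximum is AED→INR→GBP→AED at 1.0176; arbitrage exists.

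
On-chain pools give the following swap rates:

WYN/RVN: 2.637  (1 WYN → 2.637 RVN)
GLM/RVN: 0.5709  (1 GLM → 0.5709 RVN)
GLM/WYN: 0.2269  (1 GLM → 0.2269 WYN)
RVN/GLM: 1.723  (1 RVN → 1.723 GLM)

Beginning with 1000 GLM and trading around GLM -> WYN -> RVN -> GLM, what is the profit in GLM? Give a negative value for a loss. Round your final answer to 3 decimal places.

1000 GLM × 0.2269 = 226.9 WYN
226.9 WYN × 2.637 = 598.3353 RVN
598.3353 RVN × 1.723 = 1030.9317219 GLM
Net change: 1030.9317219 − 1000 = 30.9317219 GLM

30.932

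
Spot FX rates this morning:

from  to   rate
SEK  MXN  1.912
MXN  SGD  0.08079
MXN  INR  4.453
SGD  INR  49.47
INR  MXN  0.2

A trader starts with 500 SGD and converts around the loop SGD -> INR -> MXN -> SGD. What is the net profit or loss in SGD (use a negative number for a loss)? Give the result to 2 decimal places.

-100.33

500 SGD × 49.47 = 24735 INR
24735 INR × 0.2 = 4947 MXN
4947 MXN × 0.08079 = 399.66813 SGD
Net change: 399.66813 − 500 = -100.33187 SGD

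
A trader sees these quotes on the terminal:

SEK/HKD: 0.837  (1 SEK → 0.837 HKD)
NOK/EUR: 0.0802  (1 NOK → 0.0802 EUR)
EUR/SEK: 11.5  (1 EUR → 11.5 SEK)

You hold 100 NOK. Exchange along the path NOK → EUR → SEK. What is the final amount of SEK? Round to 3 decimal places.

92.230

100 NOK × 0.0802 = 8.02 EUR
8.02 EUR × 11.5 = 92.23 SEK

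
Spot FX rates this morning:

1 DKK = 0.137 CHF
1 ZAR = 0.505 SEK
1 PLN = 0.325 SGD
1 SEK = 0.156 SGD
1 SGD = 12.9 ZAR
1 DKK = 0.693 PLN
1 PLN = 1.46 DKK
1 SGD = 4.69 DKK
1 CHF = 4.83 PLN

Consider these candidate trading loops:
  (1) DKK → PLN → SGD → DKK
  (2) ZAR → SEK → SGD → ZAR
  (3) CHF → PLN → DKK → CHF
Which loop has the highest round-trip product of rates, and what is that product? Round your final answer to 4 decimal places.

(1) 0.693 × 0.325 × 4.69 = 1.05631
(2) 0.505 × 0.156 × 12.9 = 1.01626
(3) 4.83 × 1.46 × 0.137 = 0.96610
Highest is cycle (1) at 1.0563 (>1, arbitrage).

1.0563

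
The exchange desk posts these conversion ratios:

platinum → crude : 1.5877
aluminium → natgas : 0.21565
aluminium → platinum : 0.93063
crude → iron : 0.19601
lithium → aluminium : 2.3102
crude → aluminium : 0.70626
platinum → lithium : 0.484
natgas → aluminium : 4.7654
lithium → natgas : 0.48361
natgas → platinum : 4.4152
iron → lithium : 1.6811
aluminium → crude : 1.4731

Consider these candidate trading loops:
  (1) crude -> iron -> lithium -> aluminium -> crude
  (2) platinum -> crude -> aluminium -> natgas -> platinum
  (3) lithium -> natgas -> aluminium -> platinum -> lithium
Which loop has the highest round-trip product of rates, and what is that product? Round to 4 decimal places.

(1) 0.19601 × 1.6811 × 2.3102 × 1.4731 = 1.12138
(2) 1.5877 × 0.70626 × 0.21565 × 4.4152 = 1.06766
(3) 0.48361 × 4.7654 × 0.93063 × 0.484 = 1.03805
Highest is cycle (1) at 1.1214 (>1, arbitrage).

1.1214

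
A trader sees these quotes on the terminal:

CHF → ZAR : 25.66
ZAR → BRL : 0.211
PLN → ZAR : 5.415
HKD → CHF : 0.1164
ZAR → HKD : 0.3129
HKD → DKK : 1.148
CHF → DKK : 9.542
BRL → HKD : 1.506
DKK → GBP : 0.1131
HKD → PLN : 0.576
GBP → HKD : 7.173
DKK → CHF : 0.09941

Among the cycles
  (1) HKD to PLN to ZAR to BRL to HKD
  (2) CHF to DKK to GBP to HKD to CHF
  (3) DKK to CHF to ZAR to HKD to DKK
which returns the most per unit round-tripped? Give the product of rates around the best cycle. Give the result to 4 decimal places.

0.9911

(1) 0.576 × 5.415 × 0.211 × 1.506 = 0.99112
(2) 9.542 × 0.1131 × 7.173 × 0.1164 = 0.90106
(3) 0.09941 × 25.66 × 0.3129 × 1.148 = 0.91629
Highest is cycle (1) at 0.9911 (≤1, no arbitrage).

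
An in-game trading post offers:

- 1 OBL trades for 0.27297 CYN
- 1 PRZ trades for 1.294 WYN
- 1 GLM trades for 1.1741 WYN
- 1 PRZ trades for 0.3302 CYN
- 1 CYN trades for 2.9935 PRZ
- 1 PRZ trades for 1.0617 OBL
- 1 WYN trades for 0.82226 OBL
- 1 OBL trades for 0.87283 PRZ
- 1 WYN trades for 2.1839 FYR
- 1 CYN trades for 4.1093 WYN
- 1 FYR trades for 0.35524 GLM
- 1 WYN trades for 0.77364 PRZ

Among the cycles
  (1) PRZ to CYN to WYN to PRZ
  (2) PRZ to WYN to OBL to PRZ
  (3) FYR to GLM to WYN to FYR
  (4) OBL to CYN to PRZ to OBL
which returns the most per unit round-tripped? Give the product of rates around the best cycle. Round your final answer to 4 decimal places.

(1) 0.3302 × 4.1093 × 0.77364 = 1.04975
(2) 1.294 × 0.82226 × 0.87283 = 0.92869
(3) 0.35524 × 1.1741 × 2.1839 = 0.91088
(4) 0.27297 × 2.9935 × 1.0617 = 0.86755
Highest is cycle (1) at 1.0497 (>1, arbitrage).

1.0497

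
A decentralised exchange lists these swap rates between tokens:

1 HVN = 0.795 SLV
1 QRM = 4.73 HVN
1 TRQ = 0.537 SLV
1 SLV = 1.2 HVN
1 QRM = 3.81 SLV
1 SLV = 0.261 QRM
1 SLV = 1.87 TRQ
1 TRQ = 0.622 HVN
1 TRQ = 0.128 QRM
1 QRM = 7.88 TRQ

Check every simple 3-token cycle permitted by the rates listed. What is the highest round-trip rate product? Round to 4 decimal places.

SLV→QRM→TRQ→SLV: 0.261 × 7.88 × 0.537 = 1.10444
SLV→QRM→HVN→SLV: 0.261 × 4.73 × 0.795 = 0.98145
SLV→TRQ→HVN→SLV: 1.87 × 0.622 × 0.795 = 0.92470
SLV→TRQ→QRM→SLV: 1.87 × 0.128 × 3.81 = 0.91196
Maximum is SLV→QRM→TRQ→SLV at 1.1044; arbitrage exists.

1.1044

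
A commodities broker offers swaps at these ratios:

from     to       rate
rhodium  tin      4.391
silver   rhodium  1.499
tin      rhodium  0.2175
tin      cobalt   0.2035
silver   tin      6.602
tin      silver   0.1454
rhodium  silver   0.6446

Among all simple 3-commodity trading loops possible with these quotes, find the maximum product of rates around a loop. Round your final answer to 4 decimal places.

0.9570

tin→silver→rhodium→tin: 0.1454 × 1.499 × 4.391 = 0.95704
tin→rhodium→silver→tin: 0.2175 × 0.6446 × 6.602 = 0.92560
Maximum is tin→silver→rhodium→tin at 0.9570; no arbitrage — every cycle loses value.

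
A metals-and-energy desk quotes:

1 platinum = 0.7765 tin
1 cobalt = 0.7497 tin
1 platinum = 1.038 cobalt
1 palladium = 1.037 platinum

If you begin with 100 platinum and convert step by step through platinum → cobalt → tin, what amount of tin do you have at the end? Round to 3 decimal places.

77.819

100 platinum × 1.038 = 103.8 cobalt
103.8 cobalt × 0.7497 = 77.81886 tin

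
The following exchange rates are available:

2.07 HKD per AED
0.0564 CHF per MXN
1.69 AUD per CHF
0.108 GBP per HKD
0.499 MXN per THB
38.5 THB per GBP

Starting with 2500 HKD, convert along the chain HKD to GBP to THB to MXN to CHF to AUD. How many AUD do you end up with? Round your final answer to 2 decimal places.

494.41

2500 HKD × 0.108 = 270 GBP
270 GBP × 38.5 = 10395 THB
10395 THB × 0.499 = 5187.105 MXN
5187.105 MXN × 0.0564 = 292.552722 CHF
292.552722 CHF × 1.69 = 494.41410018 AUD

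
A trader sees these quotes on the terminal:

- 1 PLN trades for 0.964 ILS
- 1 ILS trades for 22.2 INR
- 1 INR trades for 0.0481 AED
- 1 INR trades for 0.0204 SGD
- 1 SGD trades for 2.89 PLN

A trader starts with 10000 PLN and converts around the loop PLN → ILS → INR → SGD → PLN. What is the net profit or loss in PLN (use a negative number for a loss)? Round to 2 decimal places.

10000 PLN × 0.964 = 9640 ILS
9640 ILS × 22.2 = 214008 INR
214008 INR × 0.0204 = 4365.7632 SGD
4365.7632 SGD × 2.89 = 12617.055648 PLN
Net change: 12617.055648 − 10000 = 2617.055648 PLN

2617.06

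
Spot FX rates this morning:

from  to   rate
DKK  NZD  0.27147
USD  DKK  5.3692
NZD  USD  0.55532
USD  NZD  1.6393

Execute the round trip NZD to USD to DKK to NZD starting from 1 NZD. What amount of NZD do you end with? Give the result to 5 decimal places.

1 NZD × 0.55532 = 0.55532 USD
0.55532 USD × 5.3692 = 2.981624144 DKK
2.981624144 DKK × 0.27147 = 0.80942150637168 NZD

0.80942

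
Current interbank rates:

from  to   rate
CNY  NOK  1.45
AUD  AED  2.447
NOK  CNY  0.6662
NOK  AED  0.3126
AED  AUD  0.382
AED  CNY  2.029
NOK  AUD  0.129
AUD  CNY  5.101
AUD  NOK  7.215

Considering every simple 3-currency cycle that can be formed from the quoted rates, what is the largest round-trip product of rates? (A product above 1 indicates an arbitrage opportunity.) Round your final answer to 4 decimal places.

0.9541

AUD→CNY→NOK→AUD: 5.101 × 1.45 × 0.129 = 0.95414
CNY→NOK→AED→CNY: 1.45 × 0.3126 × 2.029 = 0.91968
AUD→NOK→AED→AUD: 7.215 × 0.3126 × 0.382 = 0.86157
Maximum is AUD→CNY→NOK→AUD at 0.9541; no arbitrage — every cycle loses value.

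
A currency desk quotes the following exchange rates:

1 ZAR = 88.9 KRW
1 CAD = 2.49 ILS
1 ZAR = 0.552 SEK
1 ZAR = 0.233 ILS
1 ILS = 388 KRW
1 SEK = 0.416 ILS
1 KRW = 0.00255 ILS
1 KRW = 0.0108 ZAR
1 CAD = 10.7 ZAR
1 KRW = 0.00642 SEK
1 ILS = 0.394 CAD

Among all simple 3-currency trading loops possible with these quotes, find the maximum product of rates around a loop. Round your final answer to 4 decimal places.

SEK→ILS→KRW→SEK: 0.416 × 388 × 0.00642 = 1.03624
CAD→ZAR→ILS→CAD: 10.7 × 0.233 × 0.394 = 0.98228
KRW→ZAR→ILS→KRW: 0.0108 × 0.233 × 388 = 0.97636
Maximum is SEK→ILS→KRW→SEK at 1.0362; arbitrage exists.

1.0362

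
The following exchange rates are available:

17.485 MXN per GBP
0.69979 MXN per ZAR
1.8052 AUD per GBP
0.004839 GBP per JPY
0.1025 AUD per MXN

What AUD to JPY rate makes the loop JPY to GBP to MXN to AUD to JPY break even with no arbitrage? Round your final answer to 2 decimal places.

Known legs of the cycle: 0.004839 × 17.485 × 0.1025 = 0.0086725162875
For no arbitrage the full-cycle product must be 1, so the missing rate is 1 / 0.0086725162875 ≈ 115.3068.

115.31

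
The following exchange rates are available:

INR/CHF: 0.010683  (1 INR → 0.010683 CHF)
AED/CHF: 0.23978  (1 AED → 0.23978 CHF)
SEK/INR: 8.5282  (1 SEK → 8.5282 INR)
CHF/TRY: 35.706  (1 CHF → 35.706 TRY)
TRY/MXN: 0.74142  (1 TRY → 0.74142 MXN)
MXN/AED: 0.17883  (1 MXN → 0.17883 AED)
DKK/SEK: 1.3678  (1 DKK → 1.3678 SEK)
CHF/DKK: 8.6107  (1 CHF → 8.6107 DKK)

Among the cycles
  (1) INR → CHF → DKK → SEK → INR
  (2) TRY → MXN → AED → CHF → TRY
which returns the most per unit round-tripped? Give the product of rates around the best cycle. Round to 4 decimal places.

(1) 0.010683 × 8.6107 × 1.3678 × 8.5282 = 1.07303
(2) 0.74142 × 0.17883 × 0.23978 × 35.706 = 1.13516
Highest is cycle (2) at 1.1352 (>1, arbitrage).

1.1352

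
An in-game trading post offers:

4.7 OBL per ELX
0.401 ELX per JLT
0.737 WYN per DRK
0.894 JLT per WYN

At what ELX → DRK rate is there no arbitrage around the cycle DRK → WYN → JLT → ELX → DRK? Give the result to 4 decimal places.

Known legs of the cycle: 0.737 × 0.894 × 0.401 = 0.264210078
For no arbitrage the full-cycle product must be 1, so the missing rate is 1 / 0.264210078 ≈ 3.784867.

3.7849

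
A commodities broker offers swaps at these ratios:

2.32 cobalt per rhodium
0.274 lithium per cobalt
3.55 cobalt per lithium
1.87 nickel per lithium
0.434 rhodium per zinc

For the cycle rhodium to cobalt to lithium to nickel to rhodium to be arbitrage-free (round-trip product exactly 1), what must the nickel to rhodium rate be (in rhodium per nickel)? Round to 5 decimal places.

Known legs of the cycle: 2.32 × 0.274 × 1.87 = 1.1887216
For no arbitrage the full-cycle product must be 1, so the missing rate is 1 / 1.1887216 ≈ 0.8412399.

0.84124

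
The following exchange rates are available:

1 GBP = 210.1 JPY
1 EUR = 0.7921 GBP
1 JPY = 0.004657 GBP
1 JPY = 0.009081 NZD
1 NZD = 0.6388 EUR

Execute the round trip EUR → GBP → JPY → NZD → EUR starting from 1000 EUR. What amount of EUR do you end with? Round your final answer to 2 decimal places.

1000 EUR × 0.7921 = 792.1 GBP
792.1 GBP × 210.1 = 166420.21 JPY
166420.21 JPY × 0.009081 = 1511.26192701 NZD
1511.26192701 NZD × 0.6388 = 965.394118973988 EUR

965.39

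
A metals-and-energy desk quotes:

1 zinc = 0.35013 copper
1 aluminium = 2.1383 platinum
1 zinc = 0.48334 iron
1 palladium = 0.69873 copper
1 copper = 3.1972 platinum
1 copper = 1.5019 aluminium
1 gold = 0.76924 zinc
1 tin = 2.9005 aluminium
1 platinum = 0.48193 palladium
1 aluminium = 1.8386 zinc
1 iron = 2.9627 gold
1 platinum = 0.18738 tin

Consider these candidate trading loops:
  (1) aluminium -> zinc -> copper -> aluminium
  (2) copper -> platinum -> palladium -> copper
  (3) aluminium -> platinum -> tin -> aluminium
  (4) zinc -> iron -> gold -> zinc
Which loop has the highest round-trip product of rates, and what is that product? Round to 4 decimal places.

(1) 1.8386 × 0.35013 × 1.5019 = 0.96685
(2) 3.1972 × 0.48193 × 0.69873 = 1.07662
(3) 2.1383 × 0.18738 × 2.9005 = 1.16216
(4) 0.48334 × 2.9627 × 0.76924 = 1.10155
Highest is cycle (3) at 1.1622 (>1, arbitrage).

1.1622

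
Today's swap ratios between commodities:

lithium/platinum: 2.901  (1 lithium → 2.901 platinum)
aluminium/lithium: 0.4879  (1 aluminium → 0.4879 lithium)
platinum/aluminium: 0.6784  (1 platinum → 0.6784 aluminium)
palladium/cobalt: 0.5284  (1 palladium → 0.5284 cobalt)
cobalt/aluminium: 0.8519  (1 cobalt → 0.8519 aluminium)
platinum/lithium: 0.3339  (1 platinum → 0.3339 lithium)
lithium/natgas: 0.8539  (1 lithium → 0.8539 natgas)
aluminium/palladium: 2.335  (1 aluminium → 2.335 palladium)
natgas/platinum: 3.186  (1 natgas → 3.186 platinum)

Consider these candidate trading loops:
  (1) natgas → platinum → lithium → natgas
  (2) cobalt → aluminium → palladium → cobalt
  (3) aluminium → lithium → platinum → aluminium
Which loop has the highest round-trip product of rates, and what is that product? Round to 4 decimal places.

(1) 3.186 × 0.3339 × 0.8539 = 0.90838
(2) 0.8519 × 2.335 × 0.5284 = 1.05109
(3) 0.4879 × 2.901 × 0.6784 = 0.96021
Highest is cycle (2) at 1.0511 (>1, arbitrage).

1.0511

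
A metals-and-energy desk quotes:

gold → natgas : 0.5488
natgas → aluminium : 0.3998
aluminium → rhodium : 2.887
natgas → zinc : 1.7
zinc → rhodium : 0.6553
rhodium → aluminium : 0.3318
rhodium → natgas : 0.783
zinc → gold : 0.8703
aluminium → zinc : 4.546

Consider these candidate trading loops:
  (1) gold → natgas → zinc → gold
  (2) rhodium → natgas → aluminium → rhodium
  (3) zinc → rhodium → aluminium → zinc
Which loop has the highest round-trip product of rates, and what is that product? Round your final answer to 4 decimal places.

0.9884

(1) 0.5488 × 1.7 × 0.8703 = 0.81196
(2) 0.783 × 0.3998 × 2.887 = 0.90376
(3) 0.6553 × 0.3318 × 4.546 = 0.98843
Highest is cycle (3) at 0.9884 (≤1, no arbitrage).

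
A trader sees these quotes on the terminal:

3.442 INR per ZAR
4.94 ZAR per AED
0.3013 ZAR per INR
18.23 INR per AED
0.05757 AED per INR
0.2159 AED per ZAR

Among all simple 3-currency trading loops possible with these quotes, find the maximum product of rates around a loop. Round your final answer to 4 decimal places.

INR→ZAR→AED→INR: 0.3013 × 0.2159 × 18.23 = 1.18587
INR→AED→ZAR→INR: 0.05757 × 4.94 × 3.442 = 0.97889
Maximum is INR→ZAR→AED→INR at 1.1859; arbitrage exists.

1.1859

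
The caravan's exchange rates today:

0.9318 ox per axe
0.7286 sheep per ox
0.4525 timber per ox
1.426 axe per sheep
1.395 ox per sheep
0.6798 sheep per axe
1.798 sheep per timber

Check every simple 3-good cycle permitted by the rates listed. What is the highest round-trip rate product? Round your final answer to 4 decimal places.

sheep→ox→timber→sheep: 1.395 × 0.4525 × 1.798 = 1.13497
sheep→axe→ox→sheep: 1.426 × 0.9318 × 0.7286 = 0.96812
Maximum is sheep→ox→timber→sheep at 1.1350; arbitrage exists.

1.1350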